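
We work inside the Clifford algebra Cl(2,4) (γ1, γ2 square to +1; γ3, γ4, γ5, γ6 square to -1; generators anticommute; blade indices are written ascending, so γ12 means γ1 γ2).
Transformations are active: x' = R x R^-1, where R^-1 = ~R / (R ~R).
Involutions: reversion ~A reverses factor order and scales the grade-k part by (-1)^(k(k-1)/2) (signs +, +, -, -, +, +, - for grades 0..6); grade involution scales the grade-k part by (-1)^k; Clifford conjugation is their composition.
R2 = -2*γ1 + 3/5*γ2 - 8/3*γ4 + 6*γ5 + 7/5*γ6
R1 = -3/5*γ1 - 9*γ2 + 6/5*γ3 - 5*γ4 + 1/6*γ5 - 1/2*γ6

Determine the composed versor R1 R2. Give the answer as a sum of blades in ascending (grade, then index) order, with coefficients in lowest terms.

Distribute over the terms of R2 (each basis-blade product reordered to ascending indices, repeated generators contracted through their squares):
R1 (-2*γ1) = 6/5 - 18*γ12 + 12/5*γ13 - 10*γ14 + 1/3*γ15 - γ16
R1 (3/5*γ2) = -27/5 - 9/25*γ12 - 18/25*γ23 + 3*γ24 - 1/10*γ25 + 3/10*γ26
R1 (-8/3*γ4) = -40/3 + 8/5*γ14 + 24*γ24 - 16/5*γ34 + 4/9*γ45 - 4/3*γ46
R1 (6*γ5) = -1 - 18/5*γ15 - 54*γ25 + 36/5*γ35 - 30*γ45 + 3*γ56
R1 (7/5*γ6) = 7/10 - 21/25*γ16 - 63/5*γ26 + 42/25*γ36 - 7*γ46 + 7/30*γ56
Summing the partial products and collecting blades:
Answer: -107/6 - 459/25*γ12 + 12/5*γ13 - 42/5*γ14 - 49/15*γ15 - 46/25*γ16 - 18/25*γ23 + 27*γ24 - 541/10*γ25 - 123/10*γ26 - 16/5*γ34 + 36/5*γ35 + 42/25*γ36 - 266/9*γ45 - 25/3*γ46 + 97/30*γ56


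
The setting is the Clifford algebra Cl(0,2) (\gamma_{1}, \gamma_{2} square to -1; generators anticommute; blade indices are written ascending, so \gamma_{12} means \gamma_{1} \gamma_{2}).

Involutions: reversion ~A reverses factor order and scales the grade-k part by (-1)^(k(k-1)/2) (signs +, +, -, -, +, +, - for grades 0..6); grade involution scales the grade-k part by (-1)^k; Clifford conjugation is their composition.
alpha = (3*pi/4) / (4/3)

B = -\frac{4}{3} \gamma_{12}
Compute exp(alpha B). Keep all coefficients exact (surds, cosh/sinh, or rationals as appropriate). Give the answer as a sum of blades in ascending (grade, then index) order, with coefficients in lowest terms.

B^2 = (-\frac{4}{3})^2*(\gamma_{12})^2 = \frac{16}{9}*(-1) = -\frac{16}{9} (a basis 2-blade squares to minus the product of its generators' squares).
B^2 = -\frac{16}{9} — a negative square means the series sums to a rotation: l = \frac{4}{3}, alpha*l = \frac{3 \pi}{4}, so exp(alpha B) = cos(\frac{3 \pi}{4}) + (sin(\frac{3 \pi}{4})/(\frac{4}{3}))*B = - \frac{\sqrt{2}}{2} + (\frac{3 \sqrt{2}}{8})*B.
Answer: - \frac{\sqrt{2}}{2} - \frac{\sqrt{2}}{2} \gamma_{12}


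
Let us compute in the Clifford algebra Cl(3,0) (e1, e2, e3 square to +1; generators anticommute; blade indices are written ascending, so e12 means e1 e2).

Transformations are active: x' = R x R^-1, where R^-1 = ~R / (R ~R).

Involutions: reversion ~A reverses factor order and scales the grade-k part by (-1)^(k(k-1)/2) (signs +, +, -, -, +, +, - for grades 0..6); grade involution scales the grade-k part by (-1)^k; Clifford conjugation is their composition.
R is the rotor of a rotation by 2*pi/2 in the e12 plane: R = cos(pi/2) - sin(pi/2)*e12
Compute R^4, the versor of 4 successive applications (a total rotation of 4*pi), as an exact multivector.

Because a rotor carries half the rotation angle, composing 4 copies of this e12-plane rotor multiplies the phase: 4*(pi/2) = 2*pi, hence R^4 = cos(2*pi) - sin(2*pi)*e12.
cos(2*pi) = 1 and sin(2*pi) = 0, so R^4 = 1. The total rotation 4*pi is 2 full turns, so every vector returns to itself, yet the rotor is +1, back on the identity sheet (an even number of 2*pi turns).
Answer: 1


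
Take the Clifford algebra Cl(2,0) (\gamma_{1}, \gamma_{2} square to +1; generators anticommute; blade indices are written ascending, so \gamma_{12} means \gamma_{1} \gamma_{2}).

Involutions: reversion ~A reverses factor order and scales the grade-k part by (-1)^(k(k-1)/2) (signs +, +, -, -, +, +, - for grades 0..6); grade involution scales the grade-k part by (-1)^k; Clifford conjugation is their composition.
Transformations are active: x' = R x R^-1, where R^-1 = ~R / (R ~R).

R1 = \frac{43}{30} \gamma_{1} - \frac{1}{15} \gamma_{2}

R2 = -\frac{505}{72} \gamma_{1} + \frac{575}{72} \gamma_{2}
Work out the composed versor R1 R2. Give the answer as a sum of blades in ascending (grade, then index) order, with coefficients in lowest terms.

Distribute over the terms of R1 (each basis-blade product reordered to ascending indices, repeated generators contracted through their squares):
(\frac{43}{30} \gamma_{1}) R2 = -\frac{4343}{432} + \frac{4945}{432} \gamma_{12}
(-\frac{1}{15} \gamma_{2}) R2 = -\frac{115}{216} - \frac{101}{216} \gamma_{12}
Summing the partial products and collecting blades:
Answer: -\frac{4573}{432} + \frac{527}{48} \gamma_{12}


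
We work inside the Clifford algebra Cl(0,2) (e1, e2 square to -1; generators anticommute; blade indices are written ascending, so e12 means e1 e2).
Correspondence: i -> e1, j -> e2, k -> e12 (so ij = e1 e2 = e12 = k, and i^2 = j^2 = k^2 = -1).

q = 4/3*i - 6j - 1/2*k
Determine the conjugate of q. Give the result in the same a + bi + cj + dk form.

In blades: q = 4/3*e1 - 6*e2 - 1/2*e12.
Conjugation here is Clifford conjugation: the scalar is fixed and the grade-1 and grade-2 blades all flip sign, giving -4/3*e1 + 6*e2 + 1/2*e12; translating back:
Answer: -4/3*i + 6j + 1/2*k


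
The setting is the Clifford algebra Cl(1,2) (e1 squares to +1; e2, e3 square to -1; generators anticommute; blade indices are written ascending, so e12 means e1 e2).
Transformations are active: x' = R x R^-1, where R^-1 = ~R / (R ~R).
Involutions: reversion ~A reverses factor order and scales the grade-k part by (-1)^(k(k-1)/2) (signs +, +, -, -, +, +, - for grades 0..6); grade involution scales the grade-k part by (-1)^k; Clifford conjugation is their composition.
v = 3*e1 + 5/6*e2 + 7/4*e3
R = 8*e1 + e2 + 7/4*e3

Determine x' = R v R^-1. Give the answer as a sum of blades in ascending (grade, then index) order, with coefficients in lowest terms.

~R = 8*e1 + e2 + 7/4*e3, and R ~R = 959/16, so R^-1 = ~R / (959/16).
R v = 965/48 + 11/3*e12 + 35/4*e13 + 7/24*e23
Answer: 6809/2877*e1 - 935/5754*e2 - 947/1644*e3


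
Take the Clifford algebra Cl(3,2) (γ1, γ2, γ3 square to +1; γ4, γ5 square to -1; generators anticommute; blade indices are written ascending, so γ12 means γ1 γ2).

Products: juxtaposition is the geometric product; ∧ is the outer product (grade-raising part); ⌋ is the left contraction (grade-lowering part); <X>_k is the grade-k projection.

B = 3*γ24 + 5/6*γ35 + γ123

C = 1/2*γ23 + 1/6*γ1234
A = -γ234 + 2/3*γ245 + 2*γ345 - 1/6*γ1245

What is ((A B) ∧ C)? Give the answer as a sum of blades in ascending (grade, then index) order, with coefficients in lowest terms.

step 1: 3*γ3 - 5/3*γ4 + 2*γ5 - γ14 - 1/2*γ15 - 5/9*γ234 - 6*γ235 + 5/6*γ245 + 1/6*γ345 + 5/36*γ1234 + 2*γ1245 - 2/3*γ1345
step 2: -5/6*γ234 + γ235 - 1/2*γ1234 - 1/4*γ1235 + 1/3*γ12345
Answer: -5/6*γ234 + γ235 - 1/2*γ1234 - 1/4*γ1235 + 1/3*γ12345


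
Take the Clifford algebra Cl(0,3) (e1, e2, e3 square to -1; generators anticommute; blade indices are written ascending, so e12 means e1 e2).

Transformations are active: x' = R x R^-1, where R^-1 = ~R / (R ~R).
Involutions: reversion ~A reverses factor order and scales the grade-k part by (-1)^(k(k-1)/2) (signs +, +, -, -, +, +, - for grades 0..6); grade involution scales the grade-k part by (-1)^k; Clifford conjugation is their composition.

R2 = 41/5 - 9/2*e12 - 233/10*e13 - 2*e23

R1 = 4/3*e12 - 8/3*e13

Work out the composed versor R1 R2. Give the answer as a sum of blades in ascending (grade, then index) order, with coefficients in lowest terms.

Distribute over the terms of R1 (each basis-blade product reordered to ascending indices, repeated generators contracted through their squares):
(4/3*e12) R2 = 6 + 164/15*e12 + 8/3*e13 - 466/15*e23
(-8/3*e13) R2 = -932/15 + 16/3*e12 - 328/15*e13 - 12*e23
Summing the partial products and collecting blades:
Answer: -842/15 + 244/15*e12 - 96/5*e13 - 646/15*e23


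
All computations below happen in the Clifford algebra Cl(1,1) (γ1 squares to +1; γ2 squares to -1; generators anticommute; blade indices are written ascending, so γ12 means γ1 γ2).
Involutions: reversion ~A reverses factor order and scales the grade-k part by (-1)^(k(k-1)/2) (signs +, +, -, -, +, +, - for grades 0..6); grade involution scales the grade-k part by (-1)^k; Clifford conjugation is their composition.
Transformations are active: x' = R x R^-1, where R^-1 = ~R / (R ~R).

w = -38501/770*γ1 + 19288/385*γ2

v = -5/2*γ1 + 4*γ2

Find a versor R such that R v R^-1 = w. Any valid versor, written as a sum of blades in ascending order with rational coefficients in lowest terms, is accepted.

Take R = v + w = -20213/385*γ1 + 20828/385*γ2. Because q(v) = q(w) = -39/4, conjugation by R sends v exactly to w.
Answer: -20213/385*γ1 + 20828/385*γ2


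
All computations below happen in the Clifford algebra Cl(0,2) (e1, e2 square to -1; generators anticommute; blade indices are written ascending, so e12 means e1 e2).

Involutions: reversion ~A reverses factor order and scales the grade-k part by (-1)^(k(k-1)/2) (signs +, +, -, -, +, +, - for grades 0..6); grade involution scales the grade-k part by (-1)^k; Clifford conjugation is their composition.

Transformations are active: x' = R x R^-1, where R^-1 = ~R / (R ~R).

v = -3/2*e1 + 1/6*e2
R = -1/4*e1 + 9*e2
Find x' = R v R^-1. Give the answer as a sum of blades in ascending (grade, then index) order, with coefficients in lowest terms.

~R = -1/4*e1 + 9*e2, and R ~R = -1297/16, so R^-1 = ~R / (-1297/16).
R v = -15/8 + 323/24*e12
Answer: 3861/2594*e1 + 1943/7782*e2


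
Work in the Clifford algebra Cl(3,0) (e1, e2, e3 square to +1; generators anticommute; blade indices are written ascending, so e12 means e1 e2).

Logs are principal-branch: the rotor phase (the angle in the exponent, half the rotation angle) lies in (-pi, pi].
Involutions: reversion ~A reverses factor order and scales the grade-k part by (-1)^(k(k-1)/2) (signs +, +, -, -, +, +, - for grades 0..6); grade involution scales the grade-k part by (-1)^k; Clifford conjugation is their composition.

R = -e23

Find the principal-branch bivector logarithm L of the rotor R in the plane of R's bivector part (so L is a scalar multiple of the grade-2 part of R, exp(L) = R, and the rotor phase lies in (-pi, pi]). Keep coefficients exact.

The scalar part of R is 0, and that scalar determines the rotor phase on the principal branch; recovering the unit plane as bivector-part over sine of the phase gives L = phase * plane.
Concretely: cos(phase) = 0 gives phase = ±pi/2, and since phase/sin(phase) is even the sign is immaterial: L = (phase/sin(phase)) * <R>_2 = (pi/2) * <R>_2.
Answer: -pi/2*e23


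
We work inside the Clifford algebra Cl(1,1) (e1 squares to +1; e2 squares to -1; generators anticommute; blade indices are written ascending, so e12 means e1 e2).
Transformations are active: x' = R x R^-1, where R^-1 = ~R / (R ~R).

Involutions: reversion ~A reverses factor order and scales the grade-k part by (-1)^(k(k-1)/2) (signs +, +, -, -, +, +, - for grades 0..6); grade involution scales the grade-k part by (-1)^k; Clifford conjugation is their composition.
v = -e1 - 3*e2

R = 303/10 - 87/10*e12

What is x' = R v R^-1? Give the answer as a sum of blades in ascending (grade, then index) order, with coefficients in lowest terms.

~R = 303/10 + 87/10*e12, and R ~R = 4212/5, so R^-1 = ~R / (4212/5).
R v = -282/5*e1 - 498/5*e2
Answer: -3577/1170*e1 - 4873/1170*e2


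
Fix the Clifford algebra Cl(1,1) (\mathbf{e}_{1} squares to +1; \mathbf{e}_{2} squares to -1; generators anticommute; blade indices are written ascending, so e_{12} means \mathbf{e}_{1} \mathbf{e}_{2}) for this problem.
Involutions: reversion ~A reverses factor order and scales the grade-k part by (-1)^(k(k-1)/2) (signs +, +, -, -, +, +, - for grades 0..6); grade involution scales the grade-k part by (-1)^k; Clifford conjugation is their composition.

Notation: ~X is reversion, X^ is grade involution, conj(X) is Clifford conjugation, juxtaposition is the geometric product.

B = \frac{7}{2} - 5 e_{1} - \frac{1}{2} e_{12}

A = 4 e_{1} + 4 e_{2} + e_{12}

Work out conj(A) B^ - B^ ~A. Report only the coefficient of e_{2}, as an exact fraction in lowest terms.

first term: -\frac{39}{2} - 12 e_{1} - 7 e_{2} + \frac{33}{2} e_{12}
second term: \frac{41}{2} + 16 e_{1} + 11 e_{2} + \frac{33}{2} e_{12}
Answer: -18


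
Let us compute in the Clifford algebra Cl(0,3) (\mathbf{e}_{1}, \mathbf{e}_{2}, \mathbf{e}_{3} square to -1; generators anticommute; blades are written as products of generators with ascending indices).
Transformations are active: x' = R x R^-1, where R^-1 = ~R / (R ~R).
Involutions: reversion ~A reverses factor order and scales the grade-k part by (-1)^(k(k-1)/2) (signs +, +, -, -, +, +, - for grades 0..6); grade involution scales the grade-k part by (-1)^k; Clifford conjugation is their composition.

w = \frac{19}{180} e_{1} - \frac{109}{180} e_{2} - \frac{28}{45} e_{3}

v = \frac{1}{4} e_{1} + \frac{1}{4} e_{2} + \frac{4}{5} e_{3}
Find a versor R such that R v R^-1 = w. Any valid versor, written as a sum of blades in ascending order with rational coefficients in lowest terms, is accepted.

Take R = v + w = \frac{16}{45} e_{1} - \frac{16}{45} e_{2} + \frac{8}{45} e_{3}. Because q(v) = q(w) = -\frac{153}{200}, conjugation by R sends v exactly to w.
Answer: \frac{16}{45} e_{1} - \frac{16}{45} e_{2} + \frac{8}{45} e_{3}


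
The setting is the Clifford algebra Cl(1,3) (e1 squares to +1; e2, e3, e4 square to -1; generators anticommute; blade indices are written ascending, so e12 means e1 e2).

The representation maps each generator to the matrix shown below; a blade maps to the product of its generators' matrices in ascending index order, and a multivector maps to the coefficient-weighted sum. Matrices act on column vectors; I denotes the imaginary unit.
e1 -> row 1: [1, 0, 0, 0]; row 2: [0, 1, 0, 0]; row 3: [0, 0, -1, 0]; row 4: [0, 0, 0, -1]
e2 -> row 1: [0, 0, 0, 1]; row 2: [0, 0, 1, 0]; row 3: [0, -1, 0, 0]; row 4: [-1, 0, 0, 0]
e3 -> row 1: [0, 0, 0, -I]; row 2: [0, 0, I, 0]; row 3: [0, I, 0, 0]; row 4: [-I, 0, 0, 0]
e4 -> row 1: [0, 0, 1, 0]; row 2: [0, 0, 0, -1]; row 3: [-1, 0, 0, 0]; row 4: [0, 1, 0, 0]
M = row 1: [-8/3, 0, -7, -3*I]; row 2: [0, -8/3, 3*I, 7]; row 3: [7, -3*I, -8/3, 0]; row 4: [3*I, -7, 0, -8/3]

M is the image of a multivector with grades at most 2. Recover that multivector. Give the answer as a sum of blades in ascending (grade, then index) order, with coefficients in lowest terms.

Method: the blade images are trace-orthogonal — tr(rho(e_A) rho(e_B)^-1) = 4 if A = B and 0 otherwise — and rho(e_A)^-1 = (e_A)^2 * rho(e_A) with (e_A)^2 = +1 or -1, so the coefficient of e_A in the preimage is (e_A)^2 * tr(M rho(e_A))/4.
Nonzero projections over blades of grade <= 2: 1: (1)^2 = +1, tr(M 1) = -32/3, coefficient -8/3; e4: (e4)^2 = -1, tr(M rho(e4)) = 28, coefficient -7; e13: (e13)^2 = +1, tr(M rho(e13)) = 12, coefficient 3. Every other blade of grade <= 2 projects to 0.
Answer: -8/3 - 7*e4 + 3*e13


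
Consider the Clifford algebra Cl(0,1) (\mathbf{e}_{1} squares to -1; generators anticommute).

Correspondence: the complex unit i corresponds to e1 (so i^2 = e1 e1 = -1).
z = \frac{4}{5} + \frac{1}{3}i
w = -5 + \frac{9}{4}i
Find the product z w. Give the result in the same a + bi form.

In blades: z = \frac{4}{5} + \frac{1}{3} e_{1}, w = -5 + \frac{9}{4} e_{1}.
Distribute z over w term by term (generator squares from the signature, products reordered to ascending indices): (\frac{4}{5})*w = -4 + \frac{9}{5} e_{1}; (\frac{1}{3} e_{1})*w = -\frac{3}{4} - \frac{5}{3} e_{1}.
Sum: -\frac{19}{4} + \frac{2}{15} e_{1}; translating back through the correspondence:
Answer: -\frac{19}{4} + \frac{2}{15}i


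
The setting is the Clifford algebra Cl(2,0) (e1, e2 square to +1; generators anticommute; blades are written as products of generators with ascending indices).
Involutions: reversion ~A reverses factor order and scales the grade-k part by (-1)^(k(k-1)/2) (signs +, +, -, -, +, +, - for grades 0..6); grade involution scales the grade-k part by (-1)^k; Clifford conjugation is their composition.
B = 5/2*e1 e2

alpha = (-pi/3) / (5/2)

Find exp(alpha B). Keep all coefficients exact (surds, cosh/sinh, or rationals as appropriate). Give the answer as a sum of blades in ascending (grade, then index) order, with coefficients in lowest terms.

B^2 = (5/2)^2*(e1 e2)^2 = 25/4*(-1) = -25/4 (a basis 2-blade squares to minus the product of its generators' squares).
B^2 = -25/4 — the series telescopes trigonometrically here: l = 5/2, alpha*l = -pi/3, so exp(alpha B) = cos(-pi/3) + (sin(-pi/3)/(5/2))*B = 1/2 + (-sqrt(3)/5)*B.
Answer: 1/2 - sqrt(3)/2*e1 e2


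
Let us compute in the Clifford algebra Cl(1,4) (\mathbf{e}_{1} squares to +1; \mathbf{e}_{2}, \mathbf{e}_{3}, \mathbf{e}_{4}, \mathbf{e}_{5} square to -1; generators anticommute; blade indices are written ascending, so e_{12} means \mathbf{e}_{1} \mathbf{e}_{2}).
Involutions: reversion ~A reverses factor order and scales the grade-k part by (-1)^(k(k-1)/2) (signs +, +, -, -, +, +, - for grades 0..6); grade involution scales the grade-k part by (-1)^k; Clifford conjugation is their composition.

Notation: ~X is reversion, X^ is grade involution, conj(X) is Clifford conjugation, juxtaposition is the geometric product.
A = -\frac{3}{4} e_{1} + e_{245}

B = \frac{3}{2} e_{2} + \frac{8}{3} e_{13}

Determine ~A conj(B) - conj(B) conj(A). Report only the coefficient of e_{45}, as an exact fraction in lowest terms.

first term: 2 e_{3} + \frac{9}{8} e_{12} - \frac{3}{2} e_{45} - \frac{8}{3} e_{12345}
second term: 2 e_{3} + \frac{9}{8} e_{12} + \frac{3}{2} e_{45} + \frac{8}{3} e_{12345}
Answer: -3


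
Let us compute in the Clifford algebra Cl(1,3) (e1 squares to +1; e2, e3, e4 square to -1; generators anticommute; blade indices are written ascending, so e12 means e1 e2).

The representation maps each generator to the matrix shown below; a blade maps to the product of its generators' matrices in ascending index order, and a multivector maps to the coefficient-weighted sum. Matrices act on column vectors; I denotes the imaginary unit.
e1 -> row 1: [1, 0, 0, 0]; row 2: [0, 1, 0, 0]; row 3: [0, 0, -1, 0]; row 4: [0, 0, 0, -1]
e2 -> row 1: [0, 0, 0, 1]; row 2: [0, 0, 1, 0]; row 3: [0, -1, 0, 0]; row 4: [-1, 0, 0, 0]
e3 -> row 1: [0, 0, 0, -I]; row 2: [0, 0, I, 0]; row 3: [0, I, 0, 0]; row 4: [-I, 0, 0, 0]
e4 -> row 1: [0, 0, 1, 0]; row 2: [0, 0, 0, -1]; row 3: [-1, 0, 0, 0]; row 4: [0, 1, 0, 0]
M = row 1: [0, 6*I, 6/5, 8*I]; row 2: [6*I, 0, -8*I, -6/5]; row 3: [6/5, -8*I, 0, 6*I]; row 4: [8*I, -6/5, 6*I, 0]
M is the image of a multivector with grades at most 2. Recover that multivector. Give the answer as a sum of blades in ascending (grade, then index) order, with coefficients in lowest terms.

Method: the blade images are trace-orthogonal — tr(rho(e_A) rho(e_B)^-1) = 4 if A = B and 0 otherwise — and rho(e_A)^-1 = (e_A)^2 * rho(e_A) with (e_A)^2 = +1 or -1, so the coefficient of e_A in the preimage is (e_A)^2 * tr(M rho(e_A))/4.
Nonzero projections over blades of grade <= 2: e3: (e3)^2 = -1, tr(M rho(e3)) = 32, coefficient -8; e14: (e14)^2 = +1, tr(M rho(e14)) = 24/5, coefficient 6/5; e34: (e34)^2 = -1, tr(M rho(e34)) = 24, coefficient -6. Every other blade of grade <= 2 projects to 0.
Answer: -8*e3 + 6/5*e14 - 6*e34


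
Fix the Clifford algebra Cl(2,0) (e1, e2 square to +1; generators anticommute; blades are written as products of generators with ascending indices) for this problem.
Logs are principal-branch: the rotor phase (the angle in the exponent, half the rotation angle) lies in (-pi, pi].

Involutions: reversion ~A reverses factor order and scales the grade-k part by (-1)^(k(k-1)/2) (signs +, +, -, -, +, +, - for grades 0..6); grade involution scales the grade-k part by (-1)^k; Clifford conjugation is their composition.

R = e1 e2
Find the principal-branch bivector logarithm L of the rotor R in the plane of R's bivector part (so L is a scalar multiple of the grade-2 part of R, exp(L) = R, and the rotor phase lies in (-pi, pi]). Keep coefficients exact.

The scalar part of R is 0, which fixes the principal-branch rotor phase; the unit plane is then the bivector part divided by the sine of that phase, and L is that plane scaled by the phase.
Concretely: cos(phase) = 0 gives phase = ±pi/2, and since phase/sin(phase) is even the sign is immaterial: L = (phase/sin(phase)) * <R>_2 = (pi/2) * <R>_2.
Answer: pi/2*e1 e2


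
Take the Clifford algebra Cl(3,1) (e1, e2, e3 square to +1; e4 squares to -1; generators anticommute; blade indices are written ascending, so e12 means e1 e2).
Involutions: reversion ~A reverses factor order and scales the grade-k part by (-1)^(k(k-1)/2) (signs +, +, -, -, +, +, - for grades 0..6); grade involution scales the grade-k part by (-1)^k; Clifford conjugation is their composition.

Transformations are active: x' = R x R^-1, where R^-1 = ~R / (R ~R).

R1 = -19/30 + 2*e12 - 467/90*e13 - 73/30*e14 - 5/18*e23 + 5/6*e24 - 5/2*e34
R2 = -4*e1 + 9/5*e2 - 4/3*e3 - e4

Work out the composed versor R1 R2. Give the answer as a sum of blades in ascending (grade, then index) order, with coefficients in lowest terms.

Distribute over the terms of R2 (each basis-blade product reordered to ascending indices, repeated generators contracted through their squares):
R1 (-4*e1) = 38/15*e1 + 8*e2 - 934/45*e3 - 146/15*e4 + 10/9*e123 - 10/3*e124 + 10*e134
R1 (9/5*e2) = 18/5*e1 - 57/50*e2 + 1/2*e3 - 3/2*e4 + 467/50*e123 + 219/50*e124 - 9/2*e234
R1 (-4/3*e3) = 934/135*e1 + 10/27*e2 + 38/45*e3 - 10/3*e4 - 8/3*e123 - 146/45*e134 + 10/9*e234
R1 (-e4) = -73/30*e1 + 5/6*e2 - 5/2*e3 + 19/30*e4 - 2*e124 + 467/90*e134 + 5/18*e234
Summing the partial products and collecting blades:
Answer: 2867/270*e1 + 5443/675*e2 - 986/45*e3 - 209/15*e4 + 3503/450*e123 - 143/150*e124 + 215/18*e134 - 28/9*e234


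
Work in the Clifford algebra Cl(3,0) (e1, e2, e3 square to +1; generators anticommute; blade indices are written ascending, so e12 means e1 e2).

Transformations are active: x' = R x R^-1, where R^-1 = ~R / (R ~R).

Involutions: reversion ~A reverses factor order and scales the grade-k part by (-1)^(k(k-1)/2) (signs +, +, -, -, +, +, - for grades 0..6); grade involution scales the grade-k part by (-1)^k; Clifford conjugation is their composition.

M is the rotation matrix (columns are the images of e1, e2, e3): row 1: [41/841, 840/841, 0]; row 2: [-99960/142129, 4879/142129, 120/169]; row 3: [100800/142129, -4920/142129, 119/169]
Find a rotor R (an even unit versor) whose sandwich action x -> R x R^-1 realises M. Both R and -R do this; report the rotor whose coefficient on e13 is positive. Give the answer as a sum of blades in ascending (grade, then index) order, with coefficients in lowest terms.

Method: write R = a + b12*e12 + b13*e13 + b23*e23 with a^2 + b12^2 + b13^2 + b23^2 = 1 (so R^-1 = ~R). Expanding the columns R e_j ~R gives tr M = 4a^2 - 1 and, from the antisymmetric part, M21 - M12 = -4a*b12, M13 - M31 = 4a*b13, M32 - M23 = -4a*b23.
Here tr M = 111887/142129, so a^2 = (1 + tr M)/4 = 63504/142129 and a = ±252/377. Taking a = 252/377: M21 - M12 = -241920/142129, M13 - M31 = -100800/142129, M32 - M23 = -105840/142129, giving b12 = 240/377, b13 = -100/377, b23 = 105/377, i.e. R = 252/377 + 240/377*e12 - 100/377*e13 + 105/377*e23.
Its e13 coefficient is negative, so report the other preimage -R.
Answer: -252/377 - 240/377*e12 + 100/377*e13 - 105/377*e23. Key observation: the double cover Spin(3) -> SO(3) sends R and -R to the same matrix (trace 111887/142129 here), so the stated sign of the e13 coefficient is what selects one sheet.


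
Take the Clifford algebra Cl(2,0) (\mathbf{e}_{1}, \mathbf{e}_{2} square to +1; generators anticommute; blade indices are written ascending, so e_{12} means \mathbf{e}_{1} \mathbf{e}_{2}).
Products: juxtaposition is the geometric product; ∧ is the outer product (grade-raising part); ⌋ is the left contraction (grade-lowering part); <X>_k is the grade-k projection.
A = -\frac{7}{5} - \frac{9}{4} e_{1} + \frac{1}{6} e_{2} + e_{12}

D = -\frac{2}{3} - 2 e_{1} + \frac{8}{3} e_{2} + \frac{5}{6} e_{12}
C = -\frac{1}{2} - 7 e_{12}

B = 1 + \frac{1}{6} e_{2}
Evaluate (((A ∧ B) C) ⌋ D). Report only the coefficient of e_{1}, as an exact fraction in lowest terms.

step 1: -\frac{7}{5} - \frac{9}{4} e_{1} - \frac{1}{15} e_{2} + \frac{5}{8} e_{12}
step 2: \frac{203}{40} + \frac{79}{120} e_{1} + \frac{947}{60} e_{2} + \frac{759}{80} e_{12}
step 3: \frac{8491}{288} - \frac{8389}{360} e_{1} + \frac{10139}{720} e_{2} + \frac{203}{48} e_{12}
Answer: -\frac{8389}{360}


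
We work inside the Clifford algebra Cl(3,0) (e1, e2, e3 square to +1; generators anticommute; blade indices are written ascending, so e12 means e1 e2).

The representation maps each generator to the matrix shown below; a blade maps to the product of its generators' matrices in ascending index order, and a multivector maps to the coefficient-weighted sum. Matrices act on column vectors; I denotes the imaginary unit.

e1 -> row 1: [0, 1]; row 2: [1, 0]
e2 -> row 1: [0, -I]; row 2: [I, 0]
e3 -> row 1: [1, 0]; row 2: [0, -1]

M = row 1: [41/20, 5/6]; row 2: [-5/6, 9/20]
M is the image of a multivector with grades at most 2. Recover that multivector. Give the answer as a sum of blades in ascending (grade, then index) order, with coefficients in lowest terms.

Method: 1, rho(e1), rho(e2), rho(e3) form a trace-orthogonal basis of the 2x2 complex matrices (tr(X Y) = 2 if X = Y, else 0), so M = m0*1 + m1*rho(e1) + m2*rho(e2) + m3*rho(e3) with m0 = tr(M)/2 = 5/4, m1 = tr(M rho(e1))/2 = 0, m2 = tr(M rho(e2))/2 = 5*I/6, m3 = tr(M rho(e3))/2 = 4/5.
Multiplying table entries, the bivector images are rho(e12) = I*rho(e3), rho(e13) = -I*rho(e2), rho(e23) = I*rho(e1); with real blade coefficients the real parts of m0..m3 are the coefficients of 1, e1, e2, e3 and the imaginary parts give the bivectors (e23: Im m1, e13: -Im m2, e12: Im m3).
Answer: 5/4 + 4/5*e3 - 5/6*e13


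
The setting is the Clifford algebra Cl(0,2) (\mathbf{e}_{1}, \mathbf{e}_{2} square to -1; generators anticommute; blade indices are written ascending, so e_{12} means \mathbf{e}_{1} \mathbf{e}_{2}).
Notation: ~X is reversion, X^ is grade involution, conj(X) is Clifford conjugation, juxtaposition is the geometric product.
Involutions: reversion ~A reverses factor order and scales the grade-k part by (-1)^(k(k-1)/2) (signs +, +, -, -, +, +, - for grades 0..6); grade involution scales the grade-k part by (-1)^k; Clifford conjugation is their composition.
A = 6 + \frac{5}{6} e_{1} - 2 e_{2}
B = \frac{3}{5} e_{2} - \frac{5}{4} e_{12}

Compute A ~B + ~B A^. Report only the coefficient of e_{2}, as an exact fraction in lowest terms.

first term: \frac{6}{5} - \frac{5}{2} e_{1} + \frac{307}{120} e_{2} + 8 e_{12}
second term: -\frac{6}{5} - \frac{5}{2} e_{1} + \frac{307}{120} e_{2} + 8 e_{12}
Answer: \frac{307}{60}


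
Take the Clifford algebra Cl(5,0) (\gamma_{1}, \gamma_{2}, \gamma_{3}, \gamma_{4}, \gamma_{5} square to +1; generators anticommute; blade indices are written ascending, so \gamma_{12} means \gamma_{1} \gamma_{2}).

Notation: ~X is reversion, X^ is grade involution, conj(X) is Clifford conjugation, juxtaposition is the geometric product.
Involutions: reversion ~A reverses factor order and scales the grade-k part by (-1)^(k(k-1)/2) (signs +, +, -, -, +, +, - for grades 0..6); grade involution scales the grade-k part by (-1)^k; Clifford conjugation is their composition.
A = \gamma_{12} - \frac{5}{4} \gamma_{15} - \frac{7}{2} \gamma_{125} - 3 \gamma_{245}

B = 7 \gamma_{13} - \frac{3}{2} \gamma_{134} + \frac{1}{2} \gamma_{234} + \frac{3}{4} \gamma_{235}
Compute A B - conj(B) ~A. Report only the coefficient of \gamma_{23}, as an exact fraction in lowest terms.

first term: -\frac{21}{8} \gamma_{13} - 7 \gamma_{23} - \frac{9}{4} \gamma_{34} - \frac{29}{4} \gamma_{35} - \frac{15}{16} \gamma_{123} + \frac{1}{2} \gamma_{134} + \frac{3}{4} \gamma_{135} + \frac{3}{2} \gamma_{234} + \frac{49}{2} \gamma_{235} - \frac{15}{8} \gamma_{345} + \frac{9}{2} \gamma_{1235} + \frac{7}{4} \gamma_{1345} + \frac{21}{4} \gamma_{2345} + \frac{173}{8} \gamma_{12345}
second term: -\frac{21}{8} \gamma_{13} + 7 \gamma_{23} - \frac{9}{4} \gamma_{34} + \frac{41}{4} \gamma_{35} - \frac{15}{16} \gamma_{123} + \frac{1}{2} \gamma_{134} + \frac{3}{4} \gamma_{135} + \frac{3}{2} \gamma_{234} - \frac{49}{2} \gamma_{235} - \frac{15}{8} \gamma_{345} - \frac{9}{2} \gamma_{1235} - \frac{7}{4} \gamma_{1345} - \frac{21}{4} \gamma_{2345} + \frac{163}{8} \gamma_{12345}
Answer: -14


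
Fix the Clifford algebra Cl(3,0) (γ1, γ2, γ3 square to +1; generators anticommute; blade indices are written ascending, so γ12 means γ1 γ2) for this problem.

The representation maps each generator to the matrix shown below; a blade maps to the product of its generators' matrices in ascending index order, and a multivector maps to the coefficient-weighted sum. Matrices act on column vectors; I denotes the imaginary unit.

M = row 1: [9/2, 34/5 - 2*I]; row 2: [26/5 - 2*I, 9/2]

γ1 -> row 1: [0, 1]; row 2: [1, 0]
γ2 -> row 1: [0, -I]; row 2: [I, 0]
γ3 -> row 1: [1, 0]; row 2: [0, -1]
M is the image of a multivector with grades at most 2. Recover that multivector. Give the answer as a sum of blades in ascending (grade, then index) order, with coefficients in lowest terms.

Method: 1, rho(γ1), rho(γ2), rho(γ3) form a trace-orthogonal basis of the 2x2 complex matrices (tr(X Y) = 2 if X = Y, else 0), so M = m0*1 + m1*rho(γ1) + m2*rho(γ2) + m3*rho(γ3) with m0 = tr(M)/2 = 9/2, m1 = tr(M rho(γ1))/2 = 6 - 2*I, m2 = tr(M rho(γ2))/2 = 4*I/5, m3 = tr(M rho(γ3))/2 = 0.
Multiplying table entries, the bivector images are rho(γ12) = I*rho(γ3), rho(γ13) = -I*rho(γ2), rho(γ23) = I*rho(γ1); with real blade coefficients the real parts of m0..m3 are the coefficients of 1, γ1, γ2, γ3 and the imaginary parts give the bivectors (γ23: Im m1, γ13: -Im m2, γ12: Im m3).
Answer: 9/2 + 6*γ1 - 4/5*γ13 - 2*γ23


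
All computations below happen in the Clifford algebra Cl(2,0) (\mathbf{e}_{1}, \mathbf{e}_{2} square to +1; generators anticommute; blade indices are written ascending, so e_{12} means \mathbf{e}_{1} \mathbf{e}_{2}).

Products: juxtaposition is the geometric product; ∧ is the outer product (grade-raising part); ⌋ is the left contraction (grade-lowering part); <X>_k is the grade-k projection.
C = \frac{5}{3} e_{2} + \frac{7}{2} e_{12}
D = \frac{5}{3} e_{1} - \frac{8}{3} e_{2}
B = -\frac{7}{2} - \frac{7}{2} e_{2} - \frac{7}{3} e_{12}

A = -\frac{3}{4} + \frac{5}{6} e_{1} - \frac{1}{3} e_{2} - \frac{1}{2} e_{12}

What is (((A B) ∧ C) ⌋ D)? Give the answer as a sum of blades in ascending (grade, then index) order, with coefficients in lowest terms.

step 1: \frac{21}{8} - \frac{35}{18} e_{1} + \frac{133}{72} e_{2} + \frac{7}{12} e_{12}
step 2: \frac{35}{8} e_{2} + \frac{2569}{432} e_{12}
step 3: -\frac{35}{3}
Answer: -\frac{35}{3}


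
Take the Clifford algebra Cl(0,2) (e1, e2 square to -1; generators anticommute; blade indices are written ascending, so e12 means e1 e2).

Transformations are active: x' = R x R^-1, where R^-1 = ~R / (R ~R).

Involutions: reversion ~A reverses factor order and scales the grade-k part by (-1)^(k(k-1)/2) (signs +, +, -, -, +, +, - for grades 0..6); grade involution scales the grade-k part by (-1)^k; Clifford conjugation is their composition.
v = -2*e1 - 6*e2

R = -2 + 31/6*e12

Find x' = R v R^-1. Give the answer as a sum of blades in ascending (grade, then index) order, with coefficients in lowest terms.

~R = -2 - 31/6*e12, and R ~R = 1105/36, so R^-1 = ~R / (1105/36).
R v = 35*e1 + 5/3*e2
Answer: -566/221*e1 + 1278/221*e2


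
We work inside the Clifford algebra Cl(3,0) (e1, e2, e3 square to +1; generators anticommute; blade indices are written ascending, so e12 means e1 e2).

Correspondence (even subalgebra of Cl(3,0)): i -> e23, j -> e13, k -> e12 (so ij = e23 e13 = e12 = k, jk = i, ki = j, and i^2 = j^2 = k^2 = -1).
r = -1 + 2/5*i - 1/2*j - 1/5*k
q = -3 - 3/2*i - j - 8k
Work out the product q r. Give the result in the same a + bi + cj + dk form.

In blades: q = -3 - 8*e12 - e13 - 3/2*e23, r = -1 - 1/5*e12 - 1/2*e13 + 2/5*e23.
Distribute q over r term by term (generator squares from the signature, products reordered to ascending indices): (-3)*r = 3 + 3/5*e12 + 3/2*e13 - 6/5*e23; (-8*e12)*r = -8/5 + 8*e12 - 16/5*e13 - 4*e23; (-e13)*r = -1/2 + 2/5*e12 + e13 + 1/5*e23; (-3/2*e23)*r = 3/5 + 3/4*e12 - 3/10*e13 + 3/2*e23.
Sum: 3/2 + 39/4*e12 - e13 - 7/2*e23; translating back through the correspondence:
Answer: 3/2 - 7/2*i - j + 39/4*k


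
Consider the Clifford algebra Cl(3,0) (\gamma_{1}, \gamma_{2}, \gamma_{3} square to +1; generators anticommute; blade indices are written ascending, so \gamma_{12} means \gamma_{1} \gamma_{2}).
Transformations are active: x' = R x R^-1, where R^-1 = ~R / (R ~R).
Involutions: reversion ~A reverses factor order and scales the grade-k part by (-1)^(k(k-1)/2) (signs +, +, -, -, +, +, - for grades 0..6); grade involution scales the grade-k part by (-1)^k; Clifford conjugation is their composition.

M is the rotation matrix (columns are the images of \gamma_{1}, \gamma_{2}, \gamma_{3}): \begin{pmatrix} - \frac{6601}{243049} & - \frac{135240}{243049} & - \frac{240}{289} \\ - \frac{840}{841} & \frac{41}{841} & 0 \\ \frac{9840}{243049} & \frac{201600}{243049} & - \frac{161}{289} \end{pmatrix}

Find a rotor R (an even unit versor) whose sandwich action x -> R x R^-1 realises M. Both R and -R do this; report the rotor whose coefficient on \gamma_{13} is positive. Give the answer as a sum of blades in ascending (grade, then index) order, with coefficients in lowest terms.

Method: write R = a + b12*\gamma_{12} + b13*\gamma_{13} + b23*\gamma_{23} with a^2 + b12^2 + b13^2 + b23^2 = 1 (so R^-1 = ~R). Expanding the columns R e_j ~R gives tr M = 4a^2 - 1 and, from the antisymmetric part, M21 - M12 = -4a*b12, M13 - M31 = 4a*b13, M32 - M23 = -4a*b23.
Here tr M = -\frac{130153}{243049}, so a^2 = (1 + tr M)/4 = \frac{28224}{243049} and a = ±\frac{168}{493}. Taking a = \frac{168}{493}: M21 - M12 = -\frac{107520}{243049}, M13 - M31 = -\frac{211680}{243049}, M32 - M23 = \frac{201600}{243049}, giving b12 = \frac{160}{493}, b13 = -\frac{315}{493}, b23 = -\frac{300}{493}, i.e. R = \frac{168}{493} + \frac{160}{493} \gamma_{12} - \frac{315}{493} \gamma_{13} - \frac{300}{493} \gamma_{23}.
Its \gamma_{13} coefficient is negative, so report the other preimage -R.
Answer: -\frac{168}{493} - \frac{160}{493} \gamma_{12} + \frac{315}{493} \gamma_{13} + \frac{300}{493} \gamma_{23}. Why the constraint matters: R and -R act identically through the sandwich — M has trace -\frac{130153}{243049} either way — so only the sign condition on \gamma_{13} picks one of the two preimages.


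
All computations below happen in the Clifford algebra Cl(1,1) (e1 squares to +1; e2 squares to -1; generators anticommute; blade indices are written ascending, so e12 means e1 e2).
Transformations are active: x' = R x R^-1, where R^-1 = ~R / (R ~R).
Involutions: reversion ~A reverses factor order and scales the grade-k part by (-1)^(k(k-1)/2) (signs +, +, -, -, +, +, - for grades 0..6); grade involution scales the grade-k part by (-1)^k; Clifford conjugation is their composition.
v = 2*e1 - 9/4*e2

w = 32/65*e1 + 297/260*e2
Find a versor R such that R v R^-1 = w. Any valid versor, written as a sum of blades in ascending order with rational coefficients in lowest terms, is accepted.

Why this works: both vectors square to -17/16, so q(v) = q(w) and R = v + w = 162/65*e1 - 72/65*e2 carries v to w — its own direction survives, the complement (v - w)/2 flips.
Answer: 162/65*e1 - 72/65*e2


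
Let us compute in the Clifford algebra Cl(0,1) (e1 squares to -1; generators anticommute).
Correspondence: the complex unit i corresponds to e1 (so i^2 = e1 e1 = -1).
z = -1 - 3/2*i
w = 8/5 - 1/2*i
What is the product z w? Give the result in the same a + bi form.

In blades: z = -1 - 3/2*e1, w = 8/5 - 1/2*e1.
Distribute z over w term by term (generator squares from the signature, products reordered to ascending indices): (-1)*w = -8/5 + 1/2*e1; (-3/2*e1)*w = -3/4 - 12/5*e1.
Sum: -47/20 - 19/10*e1; translating back through the correspondence:
Answer: -47/20 - 19/10*i


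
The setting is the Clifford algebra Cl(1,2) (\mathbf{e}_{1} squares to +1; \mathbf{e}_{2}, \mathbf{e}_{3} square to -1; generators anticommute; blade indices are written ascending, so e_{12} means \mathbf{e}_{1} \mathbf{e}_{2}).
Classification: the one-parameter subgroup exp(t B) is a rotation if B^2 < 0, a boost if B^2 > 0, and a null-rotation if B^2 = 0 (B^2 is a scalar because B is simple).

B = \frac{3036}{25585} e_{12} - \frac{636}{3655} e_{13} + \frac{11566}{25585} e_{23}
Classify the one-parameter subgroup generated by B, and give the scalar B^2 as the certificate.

B^2 term by term: the squares give (\frac{3036}{25585})^2*(e_{12})^2 + (-\frac{636}{3655})^2*(e_{13})^2 + (\frac{11566}{25585})^2*(e_{23})^2 = \frac{9217296}{654592225}*(+1) + \frac{404496}{13359025}*(+1) + \frac{133772356}{654592225}*(-1) = -\frac{4}{25} (each basis 2-blade squares to minus the product of its generators' squares); cross terms between blades sharing an index anticommute and cancel. So B^2 = -\frac{4}{25}.
Answer: rotation, certificate B^2 = -\frac{4}{25}. One invariant decides it: the square -\frac{4}{25} survives every conjugation, and its sign is exactly the classification.


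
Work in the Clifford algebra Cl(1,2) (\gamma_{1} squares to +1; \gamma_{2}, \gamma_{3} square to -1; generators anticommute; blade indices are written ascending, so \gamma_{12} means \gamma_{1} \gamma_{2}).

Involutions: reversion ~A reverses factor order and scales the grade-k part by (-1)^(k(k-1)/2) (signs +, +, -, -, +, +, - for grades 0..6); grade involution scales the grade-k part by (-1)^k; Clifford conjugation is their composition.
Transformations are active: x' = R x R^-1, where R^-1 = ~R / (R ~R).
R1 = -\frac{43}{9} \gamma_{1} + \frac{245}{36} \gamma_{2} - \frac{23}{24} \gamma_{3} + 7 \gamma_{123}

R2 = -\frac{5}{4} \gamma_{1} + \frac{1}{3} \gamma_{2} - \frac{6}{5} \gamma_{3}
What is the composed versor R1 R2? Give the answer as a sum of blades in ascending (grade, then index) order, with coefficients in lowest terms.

Distribute over the terms of R2 (each basis-blade product reordered to ascending indices, repeated generators contracted through their squares):
R1 (-\frac{5}{4} \gamma_{1}) = \frac{215}{36} + \frac{1225}{144} \gamma_{12} - \frac{115}{96} \gamma_{13} - \frac{35}{4} \gamma_{23}
R1 (\frac{1}{3} \gamma_{2}) = -\frac{245}{108} - \frac{43}{27} \gamma_{12} + \frac{7}{3} \gamma_{13} + \frac{23}{72} \gamma_{23}
R1 (-\frac{6}{5} \gamma_{3}) = -\frac{23}{20} + \frac{42}{5} \gamma_{12} + \frac{86}{15} \gamma_{13} - \frac{49}{6} \gamma_{23}
Summing the partial products and collecting blades:
Answer: \frac{1379}{540} + \frac{33079}{2160} \gamma_{12} + \frac{1099}{160} \gamma_{13} - \frac{1195}{72} \gamma_{23}


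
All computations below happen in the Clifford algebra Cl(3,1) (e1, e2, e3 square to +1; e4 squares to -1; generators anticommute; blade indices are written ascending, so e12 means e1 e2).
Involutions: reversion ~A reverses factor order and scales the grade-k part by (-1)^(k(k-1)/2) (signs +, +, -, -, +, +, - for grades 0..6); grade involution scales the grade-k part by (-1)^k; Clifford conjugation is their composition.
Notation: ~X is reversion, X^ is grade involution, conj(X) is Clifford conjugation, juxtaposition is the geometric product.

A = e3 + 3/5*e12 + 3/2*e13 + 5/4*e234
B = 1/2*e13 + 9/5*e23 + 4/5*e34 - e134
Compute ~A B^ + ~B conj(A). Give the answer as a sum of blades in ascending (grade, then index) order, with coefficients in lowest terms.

first term: 3/4 - 1/2*e1 - 14/5*e2 + 91/20*e4 + 79/20*e12 - 27/25*e13 - 11/5*e14 + 3/10*e23 - 5/8*e124 + 3/5*e234 - 12/25*e1234
second term: -3/4 + 1/2*e1 + 4/5*e2 + 59/20*e4 + 79/20*e12 - 27/25*e13 - 1/5*e14 + 3/10*e23 + 5/8*e124 - 3/5*e234 + 12/25*e1234
Answer: -2*e2 + 15/2*e4 + 79/10*e12 - 54/25*e13 - 12/5*e14 + 3/5*e23


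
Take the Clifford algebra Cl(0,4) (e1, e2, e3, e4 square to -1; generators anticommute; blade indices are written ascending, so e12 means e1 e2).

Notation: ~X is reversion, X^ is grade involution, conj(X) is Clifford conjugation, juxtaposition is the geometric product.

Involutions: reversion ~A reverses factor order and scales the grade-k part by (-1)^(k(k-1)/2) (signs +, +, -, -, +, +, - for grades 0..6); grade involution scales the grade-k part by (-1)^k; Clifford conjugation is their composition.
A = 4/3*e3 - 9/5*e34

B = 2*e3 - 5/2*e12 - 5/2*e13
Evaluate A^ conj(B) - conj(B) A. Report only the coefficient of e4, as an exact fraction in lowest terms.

first term: -8/3 - 10/3*e1 + 18/5*e4 - 9/2*e14 - 10/3*e123 - 9/2*e1234
second term: 8/3 - 10/3*e1 - 18/5*e4 + 9/2*e14 + 10/3*e123 - 9/2*e1234
Answer: 36/5
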